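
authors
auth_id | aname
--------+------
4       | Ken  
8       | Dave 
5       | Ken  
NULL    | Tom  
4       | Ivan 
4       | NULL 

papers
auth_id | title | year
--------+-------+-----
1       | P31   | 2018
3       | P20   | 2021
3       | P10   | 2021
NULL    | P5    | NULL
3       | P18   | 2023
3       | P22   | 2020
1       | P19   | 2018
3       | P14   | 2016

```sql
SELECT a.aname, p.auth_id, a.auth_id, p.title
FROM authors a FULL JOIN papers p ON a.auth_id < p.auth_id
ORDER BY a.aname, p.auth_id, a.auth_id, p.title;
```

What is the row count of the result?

14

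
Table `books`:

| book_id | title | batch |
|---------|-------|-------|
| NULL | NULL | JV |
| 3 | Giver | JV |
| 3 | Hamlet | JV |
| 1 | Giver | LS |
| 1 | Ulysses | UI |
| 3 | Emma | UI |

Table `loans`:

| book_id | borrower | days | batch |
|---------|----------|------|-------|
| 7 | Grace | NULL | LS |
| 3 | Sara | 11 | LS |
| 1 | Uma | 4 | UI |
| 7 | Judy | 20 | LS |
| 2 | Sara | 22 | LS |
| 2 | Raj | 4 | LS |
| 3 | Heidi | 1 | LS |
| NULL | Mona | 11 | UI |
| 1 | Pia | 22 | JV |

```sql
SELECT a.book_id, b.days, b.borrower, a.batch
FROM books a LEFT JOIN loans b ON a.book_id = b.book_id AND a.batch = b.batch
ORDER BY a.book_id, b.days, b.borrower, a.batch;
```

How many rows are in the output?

LEFT JOIN keeps every row from `books`; unmatched rows get NULL for `loans`'s columns.
Matching on a.book_id = b.book_id AND a.batch = b.batch. A NULL in a compared column never satisfies the condition.
- a[0] book_id=NULL, batch=JV → no match; kept with NULLs on the b side.
- a[1] book_id=3, batch=JV → no match; kept with NULLs on the b side.
- a[2] book_id=3, batch=JV → no match; kept with NULLs on the b side.
- a[3] book_id=1, batch=LS → no match; kept with NULLs on the b side.
- a[4] book_id=1, batch=UI → 1 match(es) in b → 1 row(s).
- a[5] book_id=3, batch=UI → no match; kept with NULLs on the b side.
Total: 1 matched + 5 padded = 6 rows.

6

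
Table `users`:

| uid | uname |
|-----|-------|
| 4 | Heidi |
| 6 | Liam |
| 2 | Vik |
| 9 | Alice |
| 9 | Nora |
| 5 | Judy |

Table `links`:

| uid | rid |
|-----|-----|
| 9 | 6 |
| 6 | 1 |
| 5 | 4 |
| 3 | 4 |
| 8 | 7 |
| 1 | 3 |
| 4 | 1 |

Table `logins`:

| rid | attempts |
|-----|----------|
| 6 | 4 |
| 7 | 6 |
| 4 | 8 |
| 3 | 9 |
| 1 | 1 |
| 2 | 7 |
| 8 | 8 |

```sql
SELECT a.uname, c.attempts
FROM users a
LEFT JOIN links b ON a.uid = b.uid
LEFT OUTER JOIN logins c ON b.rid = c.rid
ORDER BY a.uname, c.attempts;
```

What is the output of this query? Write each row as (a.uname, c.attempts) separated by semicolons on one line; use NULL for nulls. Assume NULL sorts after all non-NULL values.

(Alice, 4); (Heidi, 1); (Judy, 8); (Liam, 1); (Nora, 4); (Vik, NULL)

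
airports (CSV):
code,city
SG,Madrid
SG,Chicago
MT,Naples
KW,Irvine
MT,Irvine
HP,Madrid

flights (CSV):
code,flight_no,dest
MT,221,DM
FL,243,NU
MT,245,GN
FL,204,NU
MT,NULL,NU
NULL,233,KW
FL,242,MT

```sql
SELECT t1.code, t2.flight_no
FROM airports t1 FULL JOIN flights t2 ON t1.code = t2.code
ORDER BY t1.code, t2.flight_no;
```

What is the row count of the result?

14

FULL OUTER JOIN keeps every row from both sides; unmatched rows get NULL for the other side's columns.
Matching on t1.code = t2.code. A NULL in a compared column never satisfies the condition.
- t1[0] code=SG → no match; kept with NULLs on the t2 side.
- t1[1] code=SG → no match; kept with NULLs on the t2 side.
- t1[2] code=MT → 3 match(es) in t2 → 3 row(s).
- t1[3] code=KW → no match; kept with NULLs on the t2 side.
- t1[4] code=MT → 3 match(es) in t2 → 3 row(s).
- t1[5] code=HP → no match; kept with NULLs on the t2 side.
- 4 t2 row(s) had no t1 match → kept, t1 columns NULL.
Total: 6 matched + 8 padded = 14 rows.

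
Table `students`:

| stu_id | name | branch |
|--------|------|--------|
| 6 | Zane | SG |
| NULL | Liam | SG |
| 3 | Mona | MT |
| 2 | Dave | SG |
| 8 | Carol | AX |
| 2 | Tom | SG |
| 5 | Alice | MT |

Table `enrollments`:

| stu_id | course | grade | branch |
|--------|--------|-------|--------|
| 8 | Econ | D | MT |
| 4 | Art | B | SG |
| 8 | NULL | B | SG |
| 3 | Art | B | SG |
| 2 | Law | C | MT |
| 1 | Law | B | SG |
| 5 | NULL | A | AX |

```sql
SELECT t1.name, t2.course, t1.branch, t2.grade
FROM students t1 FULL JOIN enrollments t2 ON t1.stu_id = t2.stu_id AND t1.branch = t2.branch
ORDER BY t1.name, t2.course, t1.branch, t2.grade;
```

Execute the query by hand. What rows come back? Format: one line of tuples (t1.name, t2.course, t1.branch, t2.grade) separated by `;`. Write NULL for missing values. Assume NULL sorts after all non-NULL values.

(Alice, NULL, MT, NULL); (Carol, NULL, AX, NULL); (Dave, NULL, SG, NULL); (Liam, NULL, SG, NULL); (Mona, NULL, MT, NULL); (Tom, NULL, SG, NULL); (Zane, NULL, SG, NULL); (NULL, Art, NULL, B); (NULL, Art, NULL, B); (NULL, Econ, NULL, D); (NULL, Law, NULL, B); (NULL, Law, NULL, C); (NULL, NULL, NULL, A); (NULL, NULL, NULL, B)

FULL OUTER JOIN keeps every row from both sides; unmatched rows get NULL for the other side's columns.
Matching on t1.stu_id = t2.stu_id AND t1.branch = t2.branch. A NULL in a compared column never satisfies the condition.
Matched pairs: 0; unmatched t1 rows kept: 7; unmatched t2 rows kept: 7.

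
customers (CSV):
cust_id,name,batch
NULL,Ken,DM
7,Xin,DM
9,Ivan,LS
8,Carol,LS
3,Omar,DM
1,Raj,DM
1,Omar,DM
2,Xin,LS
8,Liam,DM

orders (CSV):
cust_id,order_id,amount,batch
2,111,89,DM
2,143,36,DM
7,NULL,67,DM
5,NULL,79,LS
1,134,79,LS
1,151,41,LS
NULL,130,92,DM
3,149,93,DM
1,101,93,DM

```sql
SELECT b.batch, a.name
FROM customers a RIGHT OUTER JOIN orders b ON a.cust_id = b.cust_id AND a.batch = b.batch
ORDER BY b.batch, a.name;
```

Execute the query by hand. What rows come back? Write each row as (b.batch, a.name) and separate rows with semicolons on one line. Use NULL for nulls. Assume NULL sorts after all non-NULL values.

(DM, Omar); (DM, Omar); (DM, Raj); (DM, Xin); (DM, NULL); (DM, NULL); (DM, NULL); (LS, NULL); (LS, NULL); (LS, NULL)

RIGHT JOIN keeps every row from `orders`; unmatched rows get NULL for `customers`'s columns.
Matching on a.cust_id = b.cust_id AND a.batch = b.batch. A NULL in a compared column never satisfies the condition.
- a (cust_id=NULL, batch=DM) has no partner in b.
- a (cust_id=7, batch=DM) pairs with 1 row(s) of b.
- a (cust_id=9, batch=LS) has no partner in b.
- a (cust_id=8, batch=LS) has no partner in b.
- a (cust_id=3, batch=DM) pairs with 1 row(s) of b.
- a (cust_id=1, batch=DM) pairs with 1 row(s) of b.
- a (cust_id=1, batch=DM) pairs with 1 row(s) of b.
- a (cust_id=2, batch=LS) has no partner in b.
- a (cust_id=8, batch=DM) has no partner in b.
- 6 b row(s) had no a match → kept, a columns NULL.
After projecting and ordering:
b.batch | a.name
DM | Omar
DM | Omar
DM | Raj
DM | Xin
DM | NULL
DM | NULL
DM | NULL
LS | NULL
LS | NULL
LS | NULL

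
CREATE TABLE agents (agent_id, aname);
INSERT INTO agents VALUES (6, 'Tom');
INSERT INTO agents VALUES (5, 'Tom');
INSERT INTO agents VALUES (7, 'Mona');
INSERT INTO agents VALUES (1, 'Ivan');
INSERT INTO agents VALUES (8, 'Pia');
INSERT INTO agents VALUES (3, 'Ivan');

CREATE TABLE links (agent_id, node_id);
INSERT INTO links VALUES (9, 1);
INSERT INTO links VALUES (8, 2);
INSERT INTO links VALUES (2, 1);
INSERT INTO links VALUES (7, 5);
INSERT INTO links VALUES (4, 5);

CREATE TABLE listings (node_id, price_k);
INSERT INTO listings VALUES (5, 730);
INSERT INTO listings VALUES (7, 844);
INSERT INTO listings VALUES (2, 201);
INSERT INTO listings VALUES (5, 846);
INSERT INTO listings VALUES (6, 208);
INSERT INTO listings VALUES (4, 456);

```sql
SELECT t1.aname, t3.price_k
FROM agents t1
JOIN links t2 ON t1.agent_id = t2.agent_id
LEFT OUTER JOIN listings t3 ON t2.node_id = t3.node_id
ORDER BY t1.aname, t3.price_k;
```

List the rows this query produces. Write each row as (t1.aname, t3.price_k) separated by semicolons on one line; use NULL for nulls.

Evaluate left to right. First `agents t1 INNER JOIN links t2` on agent_id: 2 row(s).
Then LEFT JOIN `listings t3` on node_id: each of those 2 rows is kept; rows whose t2.node_id has no match in t3 get NULL for t3's columns.

(Mona, 730); (Mona, 846); (Pia, 201)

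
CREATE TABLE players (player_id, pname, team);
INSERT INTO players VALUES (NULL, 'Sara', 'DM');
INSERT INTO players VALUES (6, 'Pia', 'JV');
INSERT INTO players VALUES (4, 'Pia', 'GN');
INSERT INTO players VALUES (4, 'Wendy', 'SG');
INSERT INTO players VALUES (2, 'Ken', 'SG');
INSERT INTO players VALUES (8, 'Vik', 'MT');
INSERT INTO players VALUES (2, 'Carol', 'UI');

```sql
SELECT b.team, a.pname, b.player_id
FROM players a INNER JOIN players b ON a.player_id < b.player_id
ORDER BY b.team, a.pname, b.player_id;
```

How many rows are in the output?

13

INNER JOIN keeps only pairs where the ON condition holds.
Matching on a.player_id < b.player_id. A NULL in a compared column never satisfies the condition.
- player_id=NULL: no matching b row, dropped.
- player_id=6: 1 matching b row(s), so 1 row(s) emitted.
- player_id=4: 2 matching b row(s), so 2 row(s) emitted.
- player_id=4: 2 matching b row(s), so 2 row(s) emitted.
- player_id=2: 4 matching b row(s), so 4 row(s) emitted.
- player_id=8: no matching b row, dropped.
- player_id=2: 4 matching b row(s), so 4 row(s) emitted.
Total: 13 rows.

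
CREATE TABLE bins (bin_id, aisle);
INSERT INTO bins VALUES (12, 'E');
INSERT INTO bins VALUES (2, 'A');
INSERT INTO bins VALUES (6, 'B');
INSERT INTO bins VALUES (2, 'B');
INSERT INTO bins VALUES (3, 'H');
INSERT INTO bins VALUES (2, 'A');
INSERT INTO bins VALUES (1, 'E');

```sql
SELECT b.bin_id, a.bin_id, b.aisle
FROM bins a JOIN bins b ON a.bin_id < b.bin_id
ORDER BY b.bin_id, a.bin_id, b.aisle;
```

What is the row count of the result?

INNER JOIN keeps only pairs where the ON condition holds.
Matching on a.bin_id < b.bin_id.
- a row (bin_id=12): no match → dropped.
- a row (bin_id=2): matches 3 b row(s) → 3 output row(s).
- a row (bin_id=6): matches 1 b row(s) → 1 output row(s).
- a row (bin_id=2): matches 3 b row(s) → 3 output row(s).
- a row (bin_id=3): matches 2 b row(s) → 2 output row(s).
- a row (bin_id=2): matches 3 b row(s) → 3 output row(s).
- a row (bin_id=1): matches 6 b row(s) → 6 output row(s).
Total: 18 rows.

18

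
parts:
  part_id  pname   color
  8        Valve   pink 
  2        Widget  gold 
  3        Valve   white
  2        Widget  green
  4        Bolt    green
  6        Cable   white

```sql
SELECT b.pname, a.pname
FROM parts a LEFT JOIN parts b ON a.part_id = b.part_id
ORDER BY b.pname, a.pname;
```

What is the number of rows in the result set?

LEFT JOIN keeps every row from `parts a`; unmatched rows get NULL for `parts b`'s columns.
Matching on a.part_id = b.part_id.
- a (part_id=8) pairs with 1 row(s) of b.
- a (part_id=2) pairs with 2 row(s) of b.
- a (part_id=3) pairs with 1 row(s) of b.
- a (part_id=2) pairs with 2 row(s) of b.
- a (part_id=4) pairs with 1 row(s) of b.
- a (part_id=6) pairs with 1 row(s) of b.
Total: 8 rows.

8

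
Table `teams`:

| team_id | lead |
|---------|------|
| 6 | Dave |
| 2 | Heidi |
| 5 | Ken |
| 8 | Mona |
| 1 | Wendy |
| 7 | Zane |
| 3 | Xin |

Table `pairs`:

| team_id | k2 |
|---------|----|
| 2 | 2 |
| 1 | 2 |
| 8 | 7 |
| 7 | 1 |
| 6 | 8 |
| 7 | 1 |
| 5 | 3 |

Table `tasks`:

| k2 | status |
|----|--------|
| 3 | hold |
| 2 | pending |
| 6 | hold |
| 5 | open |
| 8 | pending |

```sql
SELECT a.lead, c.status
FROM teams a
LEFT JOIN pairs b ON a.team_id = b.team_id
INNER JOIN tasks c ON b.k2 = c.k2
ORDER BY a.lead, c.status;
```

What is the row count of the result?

4

Evaluate left to right. First `teams a LEFT JOIN pairs b` on team_id: 8 row(s).
Then INNER JOIN `tasks c` on k2: keep only rows whose b.k2 appears in c.
Result: 4 row(s).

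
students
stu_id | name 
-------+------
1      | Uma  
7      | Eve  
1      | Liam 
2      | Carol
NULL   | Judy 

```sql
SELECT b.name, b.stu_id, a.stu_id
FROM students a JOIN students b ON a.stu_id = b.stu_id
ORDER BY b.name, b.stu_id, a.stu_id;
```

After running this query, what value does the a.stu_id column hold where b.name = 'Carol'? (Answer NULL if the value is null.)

INNER JOIN keeps only pairs where the ON condition holds.
Matching on a.stu_id = b.stu_id. A NULL in a compared column never satisfies the condition.
- a row (stu_id=1): matches 2 b row(s) → 2 output row(s).
- a row (stu_id=7): matches 1 b row(s) → 1 output row(s).
- a row (stu_id=1): matches 2 b row(s) → 2 output row(s).
- a row (stu_id=2): matches 1 b row(s) → 1 output row(s).
- a row (stu_id=NULL): no match → dropped.

2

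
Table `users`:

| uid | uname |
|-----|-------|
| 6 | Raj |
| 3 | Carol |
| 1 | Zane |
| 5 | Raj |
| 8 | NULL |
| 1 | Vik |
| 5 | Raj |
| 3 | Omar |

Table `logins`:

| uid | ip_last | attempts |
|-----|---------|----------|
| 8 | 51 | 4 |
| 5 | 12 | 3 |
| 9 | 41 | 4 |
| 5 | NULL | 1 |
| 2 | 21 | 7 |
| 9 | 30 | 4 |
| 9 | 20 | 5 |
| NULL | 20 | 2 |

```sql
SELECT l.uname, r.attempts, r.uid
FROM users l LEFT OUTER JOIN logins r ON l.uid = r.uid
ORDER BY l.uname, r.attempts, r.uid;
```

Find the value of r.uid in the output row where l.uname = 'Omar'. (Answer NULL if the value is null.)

NULL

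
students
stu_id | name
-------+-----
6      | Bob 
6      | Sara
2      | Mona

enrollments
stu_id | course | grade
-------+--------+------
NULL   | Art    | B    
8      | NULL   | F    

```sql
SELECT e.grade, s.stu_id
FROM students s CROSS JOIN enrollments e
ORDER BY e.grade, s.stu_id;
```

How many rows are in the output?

6

CROSS JOIN pairs every row of `students` with every row of `enrollments`: 3 × 2 = 6 rows.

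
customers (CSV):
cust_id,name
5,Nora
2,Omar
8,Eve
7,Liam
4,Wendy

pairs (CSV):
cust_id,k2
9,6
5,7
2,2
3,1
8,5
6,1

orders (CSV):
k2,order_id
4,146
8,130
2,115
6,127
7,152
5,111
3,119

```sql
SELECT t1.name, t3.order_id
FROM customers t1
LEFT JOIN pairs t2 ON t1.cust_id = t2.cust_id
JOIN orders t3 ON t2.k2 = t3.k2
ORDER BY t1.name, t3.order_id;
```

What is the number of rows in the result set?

3

Evaluate left to right. First `customers t1 LEFT JOIN pairs t2` on cust_id: 5 row(s).
Then INNER JOIN `orders t3` on k2: keep only rows whose t2.k2 appears in t3.
Result: 3 row(s).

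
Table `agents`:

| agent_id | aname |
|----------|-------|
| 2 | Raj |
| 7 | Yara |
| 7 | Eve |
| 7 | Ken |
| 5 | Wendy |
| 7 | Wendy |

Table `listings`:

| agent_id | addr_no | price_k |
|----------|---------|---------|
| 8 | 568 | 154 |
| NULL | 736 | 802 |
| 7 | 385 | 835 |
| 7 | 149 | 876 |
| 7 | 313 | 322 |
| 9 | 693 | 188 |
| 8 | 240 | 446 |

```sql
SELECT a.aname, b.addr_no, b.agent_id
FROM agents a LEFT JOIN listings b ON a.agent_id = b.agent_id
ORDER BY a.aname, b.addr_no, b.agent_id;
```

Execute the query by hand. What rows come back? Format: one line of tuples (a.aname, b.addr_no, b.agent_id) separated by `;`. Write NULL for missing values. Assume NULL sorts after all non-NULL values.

(Eve, 149, 7); (Eve, 313, 7); (Eve, 385, 7); (Ken, 149, 7); (Ken, 313, 7); (Ken, 385, 7); (Raj, NULL, NULL); (Wendy, 149, 7); (Wendy, 313, 7); (Wendy, 385, 7); (Wendy, NULL, NULL); (Yara, 149, 7); (Yara, 313, 7); (Yara, 385, 7)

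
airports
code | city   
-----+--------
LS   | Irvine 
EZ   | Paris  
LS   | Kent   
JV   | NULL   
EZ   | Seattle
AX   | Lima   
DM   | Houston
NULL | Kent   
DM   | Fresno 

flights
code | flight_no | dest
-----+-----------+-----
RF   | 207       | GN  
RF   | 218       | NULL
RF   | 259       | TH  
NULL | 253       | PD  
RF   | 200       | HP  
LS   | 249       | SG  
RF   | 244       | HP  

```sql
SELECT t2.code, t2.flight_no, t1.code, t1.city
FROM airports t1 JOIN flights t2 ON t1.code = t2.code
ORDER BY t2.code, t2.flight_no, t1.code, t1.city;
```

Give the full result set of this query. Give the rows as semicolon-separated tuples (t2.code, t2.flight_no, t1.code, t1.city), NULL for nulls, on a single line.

(LS, 249, LS, Irvine); (LS, 249, LS, Kent)

INNER JOIN keeps only pairs where the ON condition holds.
Matching on t1.code = t2.code. A NULL in a compared column never satisfies the condition.
- code=LS: 1 matching t2 row(s), so 1 row(s) emitted.
- code=EZ: no matching t2 row, dropped.
- code=LS: 1 matching t2 row(s), so 1 row(s) emitted.
- code=JV: no matching t2 row, dropped.
- code=EZ: no matching t2 row, dropped.
- code=AX: no matching t2 row, dropped.
- code=DM: no matching t2 row, dropped.
- code=NULL: no matching t2 row, dropped.
- code=DM: no matching t2 row, dropped.
After projecting and ordering:
t2.code | t2.flight_no | t1.code | t1.city
LS | 249 | LS | Irvine
LS | 249 | LS | Kent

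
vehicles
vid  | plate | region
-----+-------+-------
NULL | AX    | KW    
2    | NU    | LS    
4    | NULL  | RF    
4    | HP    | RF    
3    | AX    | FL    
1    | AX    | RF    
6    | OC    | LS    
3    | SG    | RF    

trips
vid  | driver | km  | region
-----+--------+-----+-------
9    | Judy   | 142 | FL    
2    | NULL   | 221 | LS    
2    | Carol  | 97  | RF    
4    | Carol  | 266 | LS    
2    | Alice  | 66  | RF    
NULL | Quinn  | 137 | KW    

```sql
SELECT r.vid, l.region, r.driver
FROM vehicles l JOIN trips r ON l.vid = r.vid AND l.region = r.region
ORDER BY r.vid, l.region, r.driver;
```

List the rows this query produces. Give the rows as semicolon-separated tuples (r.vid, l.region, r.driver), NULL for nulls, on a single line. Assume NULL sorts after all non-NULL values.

(2, LS, NULL)

INNER JOIN keeps only pairs where the ON condition holds.
Matching on l.vid = r.vid AND l.region = r.region. A NULL in a compared column never satisfies the condition.
- l row (vid=NULL, region=KW): no match → dropped.
- l row (vid=2, region=LS): matches 1 r row(s) → 1 output row(s).
- l row (vid=4, region=RF): no match → dropped.
- l row (vid=4, region=RF): no match → dropped.
- l row (vid=3, region=FL): no match → dropped.
- l row (vid=1, region=RF): no match → dropped.
- l row (vid=6, region=LS): no match → dropped.
- l row (vid=3, region=RF): no match → dropped.
After projecting and ordering:
r.vid | l.region | r.driver
2 | LS | NULL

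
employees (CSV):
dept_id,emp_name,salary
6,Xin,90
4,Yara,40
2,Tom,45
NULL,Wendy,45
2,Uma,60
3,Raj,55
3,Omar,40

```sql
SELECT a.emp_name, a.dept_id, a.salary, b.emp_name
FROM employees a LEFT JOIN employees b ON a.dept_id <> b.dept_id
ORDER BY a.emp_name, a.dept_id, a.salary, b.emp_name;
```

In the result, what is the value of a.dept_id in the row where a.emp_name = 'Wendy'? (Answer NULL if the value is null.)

LEFT JOIN keeps every row from `employees a`; unmatched rows get NULL for `employees b`'s columns.
Matching on a.dept_id <> b.dept_id. A NULL in a compared column never satisfies the condition.
Matched pairs: 26; unmatched a rows kept: 1.

NULL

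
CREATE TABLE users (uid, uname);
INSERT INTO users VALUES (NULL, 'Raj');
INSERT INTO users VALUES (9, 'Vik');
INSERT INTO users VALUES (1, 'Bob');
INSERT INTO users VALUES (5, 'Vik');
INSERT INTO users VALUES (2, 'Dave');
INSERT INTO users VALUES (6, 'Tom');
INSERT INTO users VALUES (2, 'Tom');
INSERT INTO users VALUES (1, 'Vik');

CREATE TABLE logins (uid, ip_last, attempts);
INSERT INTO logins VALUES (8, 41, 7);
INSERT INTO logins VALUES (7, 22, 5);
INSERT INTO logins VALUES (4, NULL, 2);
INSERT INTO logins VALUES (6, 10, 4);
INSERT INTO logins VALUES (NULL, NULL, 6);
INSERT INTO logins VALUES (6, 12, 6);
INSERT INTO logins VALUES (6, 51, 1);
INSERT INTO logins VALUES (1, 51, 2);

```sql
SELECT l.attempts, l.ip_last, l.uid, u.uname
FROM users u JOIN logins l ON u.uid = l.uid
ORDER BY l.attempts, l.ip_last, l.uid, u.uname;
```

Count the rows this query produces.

INNER JOIN keeps only pairs where the ON condition holds.
Matching on u.uid = l.uid. A NULL in a compared column never satisfies the condition.
Matched pairs: 5.
Total: 5 rows.

5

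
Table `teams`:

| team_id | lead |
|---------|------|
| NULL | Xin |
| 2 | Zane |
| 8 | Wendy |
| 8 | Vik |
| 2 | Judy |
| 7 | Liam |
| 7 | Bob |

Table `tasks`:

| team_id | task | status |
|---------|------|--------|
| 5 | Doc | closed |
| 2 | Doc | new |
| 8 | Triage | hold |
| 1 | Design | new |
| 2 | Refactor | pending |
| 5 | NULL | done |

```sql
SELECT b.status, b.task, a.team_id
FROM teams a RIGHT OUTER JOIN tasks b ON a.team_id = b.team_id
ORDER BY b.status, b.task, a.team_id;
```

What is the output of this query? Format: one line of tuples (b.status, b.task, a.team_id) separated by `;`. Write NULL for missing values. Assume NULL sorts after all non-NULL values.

RIGHT JOIN keeps every row from `tasks`; unmatched rows get NULL for `teams`'s columns.
Matching on a.team_id = b.team_id. A NULL in a compared column never satisfies the condition.
Matched pairs: 6; unmatched b rows kept: 3.

(closed, Doc, NULL); (done, NULL, NULL); (hold, Triage, 8); (hold, Triage, 8); (new, Design, NULL); (new, Doc, 2); (new, Doc, 2); (pending, Refactor, 2); (pending, Refactor, 2)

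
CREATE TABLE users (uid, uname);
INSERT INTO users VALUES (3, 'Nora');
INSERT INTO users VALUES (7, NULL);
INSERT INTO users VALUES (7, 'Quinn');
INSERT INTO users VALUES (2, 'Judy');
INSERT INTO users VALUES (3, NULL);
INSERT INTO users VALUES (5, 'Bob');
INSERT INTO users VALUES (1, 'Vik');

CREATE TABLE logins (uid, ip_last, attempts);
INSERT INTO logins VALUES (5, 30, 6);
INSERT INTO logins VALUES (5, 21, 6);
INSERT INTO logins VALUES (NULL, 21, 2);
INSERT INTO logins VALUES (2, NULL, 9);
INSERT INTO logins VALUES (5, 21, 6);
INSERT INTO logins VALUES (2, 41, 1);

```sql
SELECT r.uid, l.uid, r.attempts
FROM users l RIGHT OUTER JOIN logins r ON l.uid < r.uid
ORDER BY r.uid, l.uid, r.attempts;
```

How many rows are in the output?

15

RIGHT JOIN keeps every row from `logins`; unmatched rows get NULL for `users`'s columns.
Matching on l.uid < r.uid. A NULL in a compared column never satisfies the condition.
Matched pairs: 14; unmatched r rows kept: 1.
Total: 14 matched + 1 padded = 15 rows.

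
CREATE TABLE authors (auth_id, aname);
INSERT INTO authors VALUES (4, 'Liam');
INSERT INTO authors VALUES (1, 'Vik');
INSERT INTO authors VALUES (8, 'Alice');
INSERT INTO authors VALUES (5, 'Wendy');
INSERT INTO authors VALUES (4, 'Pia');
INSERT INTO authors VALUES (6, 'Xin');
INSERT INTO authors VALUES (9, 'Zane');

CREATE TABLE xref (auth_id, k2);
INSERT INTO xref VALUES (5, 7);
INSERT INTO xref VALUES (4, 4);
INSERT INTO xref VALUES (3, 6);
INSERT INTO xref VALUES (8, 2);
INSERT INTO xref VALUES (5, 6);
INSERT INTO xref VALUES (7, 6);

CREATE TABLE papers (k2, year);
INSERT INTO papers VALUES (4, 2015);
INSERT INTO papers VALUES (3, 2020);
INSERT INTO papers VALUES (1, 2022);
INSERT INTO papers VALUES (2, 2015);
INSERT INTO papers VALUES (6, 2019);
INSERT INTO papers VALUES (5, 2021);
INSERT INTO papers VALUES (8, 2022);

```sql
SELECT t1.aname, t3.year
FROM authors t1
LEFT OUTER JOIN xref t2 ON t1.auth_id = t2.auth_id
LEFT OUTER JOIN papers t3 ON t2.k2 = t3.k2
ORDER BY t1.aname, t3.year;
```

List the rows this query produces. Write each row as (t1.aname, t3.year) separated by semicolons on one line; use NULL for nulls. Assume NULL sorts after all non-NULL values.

Joins associate left-to-right: authors LEFT JOIN xref on auth_id gives 8 intermediate row(s).
Then LEFT JOIN `papers t3` on k2: each of those 8 rows is kept; rows whose t2.k2 has no match in t3 get NULL for t3's columns.

(Alice, 2015); (Liam, 2015); (Pia, 2015); (Vik, NULL); (Wendy, 2019); (Wendy, NULL); (Xin, NULL); (Zane, NULL)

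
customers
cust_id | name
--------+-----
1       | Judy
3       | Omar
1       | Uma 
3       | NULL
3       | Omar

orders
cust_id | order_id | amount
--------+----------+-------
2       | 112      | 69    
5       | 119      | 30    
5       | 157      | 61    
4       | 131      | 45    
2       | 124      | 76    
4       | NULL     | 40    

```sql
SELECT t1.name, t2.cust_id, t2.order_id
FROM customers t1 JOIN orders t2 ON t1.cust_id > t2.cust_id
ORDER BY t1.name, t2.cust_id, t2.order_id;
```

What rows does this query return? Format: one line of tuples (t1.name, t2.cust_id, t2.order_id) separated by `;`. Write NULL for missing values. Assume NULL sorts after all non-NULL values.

INNER JOIN keeps only pairs where the ON condition holds.
Matching on t1.cust_id > t2.cust_id.
Matched pairs: 6.

(Omar, 2, 112); (Omar, 2, 112); (Omar, 2, 124); (Omar, 2, 124); (NULL, 2, 112); (NULL, 2, 124)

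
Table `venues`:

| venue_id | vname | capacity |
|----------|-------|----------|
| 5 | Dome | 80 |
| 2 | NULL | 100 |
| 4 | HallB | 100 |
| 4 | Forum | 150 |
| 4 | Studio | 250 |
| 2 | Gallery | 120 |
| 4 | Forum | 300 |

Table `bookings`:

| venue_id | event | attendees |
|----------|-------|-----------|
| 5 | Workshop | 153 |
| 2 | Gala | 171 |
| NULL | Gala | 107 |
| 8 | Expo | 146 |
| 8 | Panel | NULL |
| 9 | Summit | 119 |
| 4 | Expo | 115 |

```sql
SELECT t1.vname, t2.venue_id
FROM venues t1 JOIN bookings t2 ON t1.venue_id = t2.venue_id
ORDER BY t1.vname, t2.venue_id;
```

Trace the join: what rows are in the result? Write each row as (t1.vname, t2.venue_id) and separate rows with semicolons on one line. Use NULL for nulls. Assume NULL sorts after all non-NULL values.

(Dome, 5); (Forum, 4); (Forum, 4); (Gallery, 2); (HallB, 4); (Studio, 4); (NULL, 2)

INNER JOIN keeps only pairs where the ON condition holds.
Matching on t1.venue_id = t2.venue_id. A NULL in a compared column never satisfies the condition.
- t1 row (venue_id=5): matches 1 t2 row(s) → 1 output row(s).
- t1 row (venue_id=2): matches 1 t2 row(s) → 1 output row(s).
- t1 row (venue_id=4): matches 1 t2 row(s) → 1 output row(s).
- t1 row (venue_id=4): matches 1 t2 row(s) → 1 output row(s).
- t1 row (venue_id=4): matches 1 t2 row(s) → 1 output row(s).
- t1 row (venue_id=2): matches 1 t2 row(s) → 1 output row(s).
- t1 row (venue_id=4): matches 1 t2 row(s) → 1 output row(s).
After projecting and ordering:
t1.vname | t2.venue_id
Dome | 5
Forum | 4
Forum | 4
Gallery | 2
HallB | 4
Studio | 4
NULL | 2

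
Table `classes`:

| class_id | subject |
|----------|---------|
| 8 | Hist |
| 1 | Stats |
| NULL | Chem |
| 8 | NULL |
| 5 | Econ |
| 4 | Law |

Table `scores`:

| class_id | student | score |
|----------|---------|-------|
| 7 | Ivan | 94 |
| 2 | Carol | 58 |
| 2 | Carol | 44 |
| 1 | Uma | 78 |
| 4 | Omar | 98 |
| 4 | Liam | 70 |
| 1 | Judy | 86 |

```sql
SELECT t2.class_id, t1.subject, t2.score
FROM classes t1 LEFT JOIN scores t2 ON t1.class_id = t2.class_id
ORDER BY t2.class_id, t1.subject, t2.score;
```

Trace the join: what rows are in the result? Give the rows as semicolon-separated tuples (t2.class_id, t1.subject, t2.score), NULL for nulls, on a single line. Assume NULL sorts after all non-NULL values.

(1, Stats, 78); (1, Stats, 86); (4, Law, 70); (4, Law, 98); (NULL, Chem, NULL); (NULL, Econ, NULL); (NULL, Hist, NULL); (NULL, NULL, NULL)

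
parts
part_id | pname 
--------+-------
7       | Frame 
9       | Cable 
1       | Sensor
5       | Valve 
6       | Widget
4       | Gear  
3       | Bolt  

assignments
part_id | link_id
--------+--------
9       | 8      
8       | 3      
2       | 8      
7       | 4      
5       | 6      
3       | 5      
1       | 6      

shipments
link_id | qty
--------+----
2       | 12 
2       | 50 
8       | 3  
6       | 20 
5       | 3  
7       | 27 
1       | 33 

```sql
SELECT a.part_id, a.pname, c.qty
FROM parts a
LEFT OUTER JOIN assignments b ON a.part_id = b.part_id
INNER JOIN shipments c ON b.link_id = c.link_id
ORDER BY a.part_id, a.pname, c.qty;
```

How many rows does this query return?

Joins associate left-to-right: parts LEFT JOIN assignments on part_id gives 7 intermediate row(s).
Then INNER JOIN `shipments c` on link_id: keep only rows whose b.link_id appears in c.
Result: 4 row(s).

4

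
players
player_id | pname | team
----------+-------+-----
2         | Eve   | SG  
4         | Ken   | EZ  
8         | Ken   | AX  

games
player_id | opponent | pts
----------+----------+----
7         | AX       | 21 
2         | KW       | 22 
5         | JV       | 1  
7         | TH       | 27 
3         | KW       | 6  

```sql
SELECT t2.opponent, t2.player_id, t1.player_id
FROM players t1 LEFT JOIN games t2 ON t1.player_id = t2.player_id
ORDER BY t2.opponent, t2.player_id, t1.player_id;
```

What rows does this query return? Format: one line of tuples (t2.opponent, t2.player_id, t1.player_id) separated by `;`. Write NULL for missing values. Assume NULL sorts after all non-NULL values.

(KW, 2, 2); (NULL, NULL, 4); (NULL, NULL, 8)

LEFT JOIN keeps every row from `players`; unmatched rows get NULL for `games`'s columns.
Matching on t1.player_id = t2.player_id.
Matched pairs: 1; unmatched t1 rows kept: 2.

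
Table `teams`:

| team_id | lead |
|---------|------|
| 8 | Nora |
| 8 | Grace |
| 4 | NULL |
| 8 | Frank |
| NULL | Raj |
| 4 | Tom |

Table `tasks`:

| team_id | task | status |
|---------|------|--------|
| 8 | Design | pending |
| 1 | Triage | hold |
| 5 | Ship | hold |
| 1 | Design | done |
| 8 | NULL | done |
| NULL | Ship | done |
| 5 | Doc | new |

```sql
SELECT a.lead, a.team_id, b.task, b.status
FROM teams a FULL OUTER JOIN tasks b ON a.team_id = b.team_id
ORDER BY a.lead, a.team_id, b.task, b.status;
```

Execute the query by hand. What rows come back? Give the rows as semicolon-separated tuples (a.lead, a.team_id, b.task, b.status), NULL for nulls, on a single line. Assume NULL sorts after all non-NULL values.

(Frank, 8, Design, pending); (Frank, 8, NULL, done); (Grace, 8, Design, pending); (Grace, 8, NULL, done); (Nora, 8, Design, pending); (Nora, 8, NULL, done); (Raj, NULL, NULL, NULL); (Tom, 4, NULL, NULL); (NULL, 4, NULL, NULL); (NULL, NULL, Design, done); (NULL, NULL, Doc, new); (NULL, NULL, Ship, done); (NULL, NULL, Ship, hold); (NULL, NULL, Triage, hold)

FULL OUTER JOIN keeps every row from both sides; unmatched rows get NULL for the other side's columns.
Matching on a.team_id = b.team_id. A NULL in a compared column never satisfies the condition.
- a[0] team_id=8 → 2 match(es) in b → 2 row(s).
- a[1] team_id=8 → 2 match(es) in b → 2 row(s).
- a[2] team_id=4 → no match; kept with NULLs on the b side.
- a[3] team_id=8 → 2 match(es) in b → 2 row(s).
- a[4] team_id=NULL → no match; kept with NULLs on the b side.
- a[5] team_id=4 → no match; kept with NULLs on the b side.
- plus 5 unmatched b row(s), each kept with NULL a columns.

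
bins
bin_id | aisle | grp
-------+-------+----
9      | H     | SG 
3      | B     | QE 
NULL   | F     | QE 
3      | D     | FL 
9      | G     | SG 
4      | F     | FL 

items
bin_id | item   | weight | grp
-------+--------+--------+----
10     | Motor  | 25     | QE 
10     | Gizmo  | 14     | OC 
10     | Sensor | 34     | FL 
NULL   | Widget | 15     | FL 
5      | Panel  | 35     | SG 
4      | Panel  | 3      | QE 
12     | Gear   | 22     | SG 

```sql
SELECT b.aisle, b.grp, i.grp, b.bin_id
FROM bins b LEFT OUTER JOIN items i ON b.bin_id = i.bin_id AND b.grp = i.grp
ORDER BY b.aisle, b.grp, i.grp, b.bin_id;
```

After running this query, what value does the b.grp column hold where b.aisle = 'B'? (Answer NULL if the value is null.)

QE

LEFT JOIN keeps every row from `bins`; unmatched rows get NULL for `items`'s columns.
Matching on b.bin_id = i.bin_id AND b.grp = i.grp. A NULL in a compared column never satisfies the condition.
- b row (bin_id=9, grp=SG): no match → kept, i columns NULL.
- b row (bin_id=3, grp=QE): no match → kept, i columns NULL.
- b row (bin_id=NULL, grp=QE): no match → kept, i columns NULL.
- b row (bin_id=3, grp=FL): no match → kept, i columns NULL.
- b row (bin_id=9, grp=SG): no match → kept, i columns NULL.
- b row (bin_id=4, grp=FL): no match → kept, i columns NULL.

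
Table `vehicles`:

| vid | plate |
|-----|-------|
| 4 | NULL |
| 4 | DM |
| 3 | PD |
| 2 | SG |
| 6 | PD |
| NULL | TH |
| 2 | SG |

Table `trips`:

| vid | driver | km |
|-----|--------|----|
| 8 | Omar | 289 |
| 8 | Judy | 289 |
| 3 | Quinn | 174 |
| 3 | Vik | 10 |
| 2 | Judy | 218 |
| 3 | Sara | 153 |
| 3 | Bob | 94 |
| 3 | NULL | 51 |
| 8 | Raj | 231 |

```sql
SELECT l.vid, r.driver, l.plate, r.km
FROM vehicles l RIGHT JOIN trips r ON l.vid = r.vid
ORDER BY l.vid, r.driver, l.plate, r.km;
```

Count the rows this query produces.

10

RIGHT JOIN keeps every row from `trips`; unmatched rows get NULL for `vehicles`'s columns.
Matching on l.vid = r.vid. A NULL in a compared column never satisfies the condition.
- vid=4: no matching r row.
- vid=4: no matching r row.
- vid=3: 5 matching r row(s), so 5 row(s) emitted.
- vid=2: 1 matching r row(s), so 1 row(s) emitted.
- vid=6: no matching r row.
- vid=NULL: no matching r row.
- vid=2: 1 matching r row(s), so 1 row(s) emitted.
- 3 r row(s) had no l match → kept, l columns NULL.
Total: 7 matched + 3 padded = 10 rows.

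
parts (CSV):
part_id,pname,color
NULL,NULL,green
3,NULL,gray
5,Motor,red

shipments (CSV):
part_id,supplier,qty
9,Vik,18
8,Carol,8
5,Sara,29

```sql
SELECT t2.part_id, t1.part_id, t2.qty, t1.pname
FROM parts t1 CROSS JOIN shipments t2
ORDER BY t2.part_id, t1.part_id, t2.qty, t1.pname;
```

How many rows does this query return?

CROSS JOIN pairs every row of `parts` with every row of `shipments`: 3 × 3 = 9 rows.

9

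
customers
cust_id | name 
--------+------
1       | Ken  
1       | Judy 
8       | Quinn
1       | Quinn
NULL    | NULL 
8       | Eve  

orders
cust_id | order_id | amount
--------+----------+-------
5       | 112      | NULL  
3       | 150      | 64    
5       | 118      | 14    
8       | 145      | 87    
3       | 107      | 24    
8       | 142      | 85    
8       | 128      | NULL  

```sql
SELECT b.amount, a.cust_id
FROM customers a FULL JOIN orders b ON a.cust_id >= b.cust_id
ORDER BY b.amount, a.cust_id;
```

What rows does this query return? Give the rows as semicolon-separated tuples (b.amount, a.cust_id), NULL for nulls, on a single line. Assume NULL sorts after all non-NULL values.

(14, 8); (14, 8); (24, 8); (24, 8); (64, 8); (64, 8); (85, 8); (85, 8); (87, 8); (87, 8); (NULL, 1); (NULL, 1); (NULL, 1); (NULL, 8); (NULL, 8); (NULL, 8); (NULL, 8); (NULL, NULL)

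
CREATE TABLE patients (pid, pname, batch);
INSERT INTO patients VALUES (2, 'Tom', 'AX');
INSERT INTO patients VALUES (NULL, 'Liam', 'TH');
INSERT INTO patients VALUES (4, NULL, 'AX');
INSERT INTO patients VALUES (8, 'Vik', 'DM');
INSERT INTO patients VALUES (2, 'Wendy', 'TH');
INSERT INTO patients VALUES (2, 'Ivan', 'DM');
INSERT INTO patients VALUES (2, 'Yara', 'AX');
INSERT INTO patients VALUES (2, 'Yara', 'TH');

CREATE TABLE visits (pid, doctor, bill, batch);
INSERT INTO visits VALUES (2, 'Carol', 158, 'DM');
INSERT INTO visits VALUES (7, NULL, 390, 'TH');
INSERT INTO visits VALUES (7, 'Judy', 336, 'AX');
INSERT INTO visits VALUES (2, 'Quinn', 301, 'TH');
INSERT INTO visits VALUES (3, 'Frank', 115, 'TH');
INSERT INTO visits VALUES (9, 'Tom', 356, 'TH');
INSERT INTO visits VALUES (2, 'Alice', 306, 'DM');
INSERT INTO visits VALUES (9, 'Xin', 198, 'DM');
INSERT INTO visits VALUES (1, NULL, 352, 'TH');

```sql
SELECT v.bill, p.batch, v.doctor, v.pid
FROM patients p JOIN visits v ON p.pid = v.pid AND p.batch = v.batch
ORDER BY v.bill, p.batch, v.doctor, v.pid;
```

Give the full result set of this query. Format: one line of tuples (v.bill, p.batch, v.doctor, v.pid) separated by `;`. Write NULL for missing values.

(158, DM, Carol, 2); (301, TH, Quinn, 2); (301, TH, Quinn, 2); (306, DM, Alice, 2)

INNER JOIN keeps only pairs where the ON condition holds.
Matching on p.pid = v.pid AND p.batch = v.batch. A NULL in a compared column never satisfies the condition.
- p row (pid=2, batch=AX): no match → dropped.
- p row (pid=NULL, batch=TH): no match → dropped.
- p row (pid=4, batch=AX): no match → dropped.
- p row (pid=8, batch=DM): no match → dropped.
- p row (pid=2, batch=TH): matches 1 v row(s) → 1 output row(s).
- p row (pid=2, batch=DM): matches 2 v row(s) → 2 output row(s).
- p row (pid=2, batch=AX): no match → dropped.
- p row (pid=2, batch=TH): matches 1 v row(s) → 1 output row(s).
After projecting and ordering:
v.bill | p.batch | v.doctor | v.pid
158 | DM | Carol | 2
301 | TH | Quinn | 2
301 | TH | Quinn | 2
306 | DM | Alice | 2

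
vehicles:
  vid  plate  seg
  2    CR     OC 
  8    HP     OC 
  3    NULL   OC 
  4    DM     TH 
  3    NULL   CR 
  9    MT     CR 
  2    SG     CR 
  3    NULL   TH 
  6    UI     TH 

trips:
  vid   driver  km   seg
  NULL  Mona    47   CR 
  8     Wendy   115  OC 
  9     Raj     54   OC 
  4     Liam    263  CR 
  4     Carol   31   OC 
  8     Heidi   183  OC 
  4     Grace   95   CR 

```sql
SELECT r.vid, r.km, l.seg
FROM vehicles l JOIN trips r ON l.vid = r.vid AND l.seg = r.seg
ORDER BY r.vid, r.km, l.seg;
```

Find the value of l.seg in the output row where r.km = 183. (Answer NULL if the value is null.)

OC

INNER JOIN keeps only pairs where the ON condition holds.
Matching on l.vid = r.vid AND l.seg = r.seg. A NULL in a compared column never satisfies the condition.
- l (vid=2, seg=OC) has no partner → excluded.
- l (vid=8, seg=OC) pairs with 2 row(s) of r.
- l (vid=3, seg=OC) has no partner → excluded.
- l (vid=4, seg=TH) has no partner → excluded.
- l (vid=3, seg=CR) has no partner → excluded.
- l (vid=9, seg=CR) has no partner → excluded.
- l (vid=2, seg=CR) has no partner → excluded.
- l (vid=3, seg=TH) has no partner → excluded.
- l (vid=6, seg=TH) has no partner → excluded.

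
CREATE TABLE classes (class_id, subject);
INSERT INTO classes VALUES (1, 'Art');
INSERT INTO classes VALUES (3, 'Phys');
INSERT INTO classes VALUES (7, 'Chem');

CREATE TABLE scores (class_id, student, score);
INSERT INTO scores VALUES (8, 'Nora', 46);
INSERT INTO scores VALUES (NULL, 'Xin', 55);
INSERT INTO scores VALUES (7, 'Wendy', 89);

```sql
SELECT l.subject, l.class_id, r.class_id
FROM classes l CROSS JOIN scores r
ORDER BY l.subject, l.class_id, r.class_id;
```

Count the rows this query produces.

9

CROSS JOIN pairs every row of `classes` with every row of `scores`: 3 × 3 = 9 rows.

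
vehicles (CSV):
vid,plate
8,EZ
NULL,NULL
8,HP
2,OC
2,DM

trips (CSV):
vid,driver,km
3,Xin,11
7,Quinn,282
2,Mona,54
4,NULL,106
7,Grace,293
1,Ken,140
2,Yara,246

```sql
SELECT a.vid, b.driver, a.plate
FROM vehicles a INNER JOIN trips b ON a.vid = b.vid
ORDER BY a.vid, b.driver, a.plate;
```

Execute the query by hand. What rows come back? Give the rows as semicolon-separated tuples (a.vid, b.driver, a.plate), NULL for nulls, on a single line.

INNER JOIN keeps only pairs where the ON condition holds.
Matching on a.vid = b.vid. A NULL in a compared column never satisfies the condition.
- a row (vid=8): no match → dropped.
- a row (vid=NULL): no match → dropped.
- a row (vid=8): no match → dropped.
- a row (vid=2): matches 2 b row(s) → 2 output row(s).
- a row (vid=2): matches 2 b row(s) → 2 output row(s).
After projecting and ordering:
a.vid | b.driver | a.plate
2 | Mona | DM
2 | Mona | OC
2 | Yara | DM
2 | Yara | OC

(2, Mona, DM); (2, Mona, OC); (2, Yara, DM); (2, Yara, OC)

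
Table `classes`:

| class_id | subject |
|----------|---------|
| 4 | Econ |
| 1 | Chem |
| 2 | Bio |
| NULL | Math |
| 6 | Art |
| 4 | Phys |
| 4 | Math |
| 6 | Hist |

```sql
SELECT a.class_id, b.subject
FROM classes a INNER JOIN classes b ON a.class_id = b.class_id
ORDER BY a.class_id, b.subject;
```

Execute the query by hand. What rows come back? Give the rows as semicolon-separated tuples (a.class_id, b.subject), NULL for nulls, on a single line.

INNER JOIN keeps only pairs where the ON condition holds.
Matching on a.class_id = b.class_id. A NULL in a compared column never satisfies the condition.
- class_id=4: 3 matching b row(s), so 3 row(s) emitted.
- class_id=1: 1 matching b row(s), so 1 row(s) emitted.
- class_id=2: 1 matching b row(s), so 1 row(s) emitted.
- class_id=NULL: no matching b row, dropped.
- class_id=6: 2 matching b row(s), so 2 row(s) emitted.
- class_id=4: 3 matching b row(s), so 3 row(s) emitted.
- class_id=4: 3 matching b row(s), so 3 row(s) emitted.
- class_id=6: 2 matching b row(s), so 2 row(s) emitted.

(1, Chem); (2, Bio); (4, Econ); (4, Econ); (4, Econ); (4, Math); (4, Math); (4, Math); (4, Phys); (4, Phys); (4, Phys); (6, Art); (6, Art); (6, Hist); (6, Hist)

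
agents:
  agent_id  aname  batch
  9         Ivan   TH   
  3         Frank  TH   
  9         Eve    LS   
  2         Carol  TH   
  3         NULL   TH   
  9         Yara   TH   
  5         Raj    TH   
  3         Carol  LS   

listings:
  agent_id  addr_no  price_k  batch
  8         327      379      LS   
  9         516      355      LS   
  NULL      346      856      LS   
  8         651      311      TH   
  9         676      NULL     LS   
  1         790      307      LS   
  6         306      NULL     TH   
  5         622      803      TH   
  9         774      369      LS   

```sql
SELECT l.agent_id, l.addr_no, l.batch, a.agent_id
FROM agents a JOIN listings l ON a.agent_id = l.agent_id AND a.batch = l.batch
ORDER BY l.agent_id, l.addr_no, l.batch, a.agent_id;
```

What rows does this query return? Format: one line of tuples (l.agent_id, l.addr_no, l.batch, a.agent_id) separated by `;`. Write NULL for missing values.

(5, 622, TH, 5); (9, 516, LS, 9); (9, 676, LS, 9); (9, 774, LS, 9)

INNER JOIN keeps only pairs where the ON condition holds.
Matching on a.agent_id = l.agent_id AND a.batch = l.batch. A NULL in a compared column never satisfies the condition.
Matched pairs: 4.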